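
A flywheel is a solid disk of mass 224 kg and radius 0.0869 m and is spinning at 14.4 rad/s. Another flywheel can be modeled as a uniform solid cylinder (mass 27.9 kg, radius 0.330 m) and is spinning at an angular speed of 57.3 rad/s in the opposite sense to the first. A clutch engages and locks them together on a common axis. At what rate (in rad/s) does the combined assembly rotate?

|ω_f| ≈ 31.7 rad/s

The coupling torques are internal; angular momentum about the shared axis is conserved.
Moments of inertia: I_A = ½(224)(0.0869)² = 0.8458 kg·m²; I_B = ½(27.9)(0.330)² = 1.519 kg·m².
Taking A's sense as positive: L = (0.8458)(14.4) − (1.519)(57.3) = -74.87 kg·m²·rad/s.
Combined I = 0.8458 + 1.519 = 2.365 kg·m².
ω_f = L / I = -74.87 / 2.365 = -31.66 rad/s.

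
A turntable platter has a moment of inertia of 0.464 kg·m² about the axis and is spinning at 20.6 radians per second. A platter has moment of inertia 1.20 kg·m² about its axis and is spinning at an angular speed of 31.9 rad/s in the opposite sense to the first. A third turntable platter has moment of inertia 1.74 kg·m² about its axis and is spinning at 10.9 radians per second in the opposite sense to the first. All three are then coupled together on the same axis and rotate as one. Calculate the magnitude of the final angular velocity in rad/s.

|ω_f| ≈ 14.0 rad/s

The coupling torques are internal; angular momentum about the shared axis is conserved.
Taking A's sense as positive: L = (0.4640)(20.6) − (1.200)(31.9) − (1.740)(10.9) = -47.69 kg·m²·rad/s.
Combined I = 0.4640 + 1.200 + 1.740 = 3.404 kg·m².
ω_f = L / I = -47.69 / 3.404 = -14.01 rad/s.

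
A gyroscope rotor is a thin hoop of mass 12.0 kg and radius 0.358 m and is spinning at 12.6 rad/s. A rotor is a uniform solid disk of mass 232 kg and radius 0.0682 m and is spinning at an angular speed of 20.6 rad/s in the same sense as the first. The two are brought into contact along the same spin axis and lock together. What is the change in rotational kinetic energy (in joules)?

The coupling torques are internal; angular momentum about the shared axis is conserved.
Moments of inertia: I_A = (12.0)(0.358)² = 1.538 kg·m²; I_B = ½(232)(0.0682)² = 0.5395 kg·m².
Taking A's sense as positive: L = (1.538)(12.6) + (0.5395)(20.6) = 30.49 kg·m²·rad/s.
Combined I = 1.538 + 0.5395 = 2.078 kg·m².
ω_f = L / I = 30.49 / 2.078 = 14.68 rad/s.
KE_i = ½ΣIω² = 236.6 J; KE_f = ½(2.078)(14.68)² = 223.8 J.

ΔKE ≈ -12.8 J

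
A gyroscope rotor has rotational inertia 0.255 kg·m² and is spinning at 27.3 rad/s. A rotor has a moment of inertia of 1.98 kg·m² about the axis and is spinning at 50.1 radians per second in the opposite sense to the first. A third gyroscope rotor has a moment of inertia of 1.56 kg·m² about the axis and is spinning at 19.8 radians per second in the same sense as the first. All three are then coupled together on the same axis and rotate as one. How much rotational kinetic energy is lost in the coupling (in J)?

The coupling torques are internal; angular momentum about the shared axis is conserved.
Taking A's sense as positive: L = (0.2550)(27.3) − (1.980)(50.1) + (1.560)(19.8) = -61.35 kg·m²·rad/s.
Combined I = 0.2550 + 1.980 + 1.560 = 3.795 kg·m².
ω_f = L / I = -61.35 / 3.795 = -16.17 rad/s.
KE_i = ½ΣIω² = 2886 J; KE_f = ½(3.795)(16.17)² = 495.9 J.

ΔKE lost ≈ 2390 J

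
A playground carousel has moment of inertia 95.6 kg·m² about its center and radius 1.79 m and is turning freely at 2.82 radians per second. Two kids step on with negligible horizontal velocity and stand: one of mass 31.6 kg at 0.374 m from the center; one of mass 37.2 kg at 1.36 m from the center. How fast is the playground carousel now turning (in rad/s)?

No external torque acts about the center; L_before = L_after.
Added inertia Σmr² = (31.6)(0.374)² + (37.2)(1.36)² = 73.23 kg·m²; I_f = 95.60 + 73.23 = 168.8 kg·m².
ω_f = I_p ω_i / I_f = (95.60)(2.82) / 168.8 = 1.597 rad/s.

ω_f ≈ 1.60 rad/s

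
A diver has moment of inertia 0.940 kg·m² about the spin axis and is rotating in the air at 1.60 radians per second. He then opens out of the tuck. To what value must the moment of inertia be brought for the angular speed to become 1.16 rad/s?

I₂ ≈ 1.30 kg·m²

No external torque acts about the spin axis, so angular momentum is conserved.
I₂ = I₁ω₁ / ω₂ = (0.940)(1.60) / (1.16) = 1.297 kg·m².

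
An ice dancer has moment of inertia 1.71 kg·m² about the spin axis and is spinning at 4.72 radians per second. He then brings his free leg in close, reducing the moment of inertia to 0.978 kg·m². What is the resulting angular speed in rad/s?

ω₂ ≈ 8.25 rad/s

Angular momentum about the spin axis is conserved since the torque about it is zero.
ω₂ = I₁ω₁ / I₂ = (1.710)(4.72 rad/s) / (0.9780) = 8.253 rad/s.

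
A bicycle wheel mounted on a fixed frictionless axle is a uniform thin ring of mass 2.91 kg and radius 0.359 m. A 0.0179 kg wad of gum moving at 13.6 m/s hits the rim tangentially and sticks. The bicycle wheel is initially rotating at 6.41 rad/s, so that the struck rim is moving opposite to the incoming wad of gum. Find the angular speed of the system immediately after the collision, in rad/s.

The axle reaction passes through the axle and exerts no torque about it; angular momentum about the axle is conserved through the impact.
I_p = (2.91)(0.359)² = 0.3750 kg·m². Taking the sense of the wad of gum's angular momentum as positive, L_{wad} = m v R = (0.0179)(13.6)(0.359) = 0.08739 kg·m²/s.
L_i = −I_p ω_p + m v R = −(0.3750)(6.41) + 0.08739 = -2.317 kg·m²/s.
After sticking, I_f = I_p + m R² = 0.3750 + (0.0179)(0.359)² = 0.3774 kg·m².
ω_f = L_i / I_f = -2.317 / 0.3774 = -6.139 rad/s.

|ω_f| ≈ 6.14 rad/s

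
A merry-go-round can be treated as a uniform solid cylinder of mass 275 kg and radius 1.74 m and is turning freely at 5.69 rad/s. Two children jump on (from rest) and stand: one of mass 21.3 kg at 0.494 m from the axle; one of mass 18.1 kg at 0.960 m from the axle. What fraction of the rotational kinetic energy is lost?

fraction ≈ 0.0499

No external torque acts about the axle; L_before = L_after.
I_p = ½(275)(1.74)² = 416.3 kg·m².
Added inertia Σmr² = (21.3)(0.494)² + (18.1)(0.960)² = 21.88 kg·m²; I_f = 416.3 + 21.88 = 438.2 kg·m².
ω_f = I_p ω_i / I_f = (416.3)(5.69) / 438.2 = 5.406 rad/s.
KE_i = ½(416.3)(5.690 rad/s)² = 6739 J; KE_f = ½(438.2)(5.406)² = 6403 J.
Fraction lost = 0.04993.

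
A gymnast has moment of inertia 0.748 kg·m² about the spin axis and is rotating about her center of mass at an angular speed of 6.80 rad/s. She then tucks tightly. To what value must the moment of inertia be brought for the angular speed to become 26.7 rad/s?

No external torque acts about the spin axis, so angular momentum is conserved.
I₂ = I₁ω₁ / ω₂ = (0.748)(6.80) / (26.7) = 0.1905 kg·m².

I₂ ≈ 0.191 kg·m²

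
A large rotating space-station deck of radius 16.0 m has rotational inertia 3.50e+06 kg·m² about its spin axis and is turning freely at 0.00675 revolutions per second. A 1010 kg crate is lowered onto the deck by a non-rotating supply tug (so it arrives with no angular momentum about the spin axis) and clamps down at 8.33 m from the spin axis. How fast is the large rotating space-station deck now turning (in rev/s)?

No external torque acts about the spin axis; L_before = L_after.
Added inertia Σmr² = (1010)(8.33)² = 70080 kg·m²; I_f = 3.500e+06 + 70080 = 3.570e+06 kg·m².
ω_f = I_p ω_i / I_f = (3.500e+06)(0.00675) / 3.570e+06 = 0.006617 rev/s.

ω_f ≈ 0.00662 rev/s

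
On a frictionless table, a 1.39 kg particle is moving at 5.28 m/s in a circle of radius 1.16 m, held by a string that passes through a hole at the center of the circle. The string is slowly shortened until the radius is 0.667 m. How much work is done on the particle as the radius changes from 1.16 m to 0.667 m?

W ≈ 39.2 J

The only horizontal force on the mass is along the cord (radial), so it exerts no torque about the hole and angular momentum m v r is conserved.
v₂ = v₁ r₁ / r₂ = (5.28)(1.16) / (0.667) = 9.183 m/s.
W = ΔKE = ½m(v₂² − v₁²) = 39.23 J.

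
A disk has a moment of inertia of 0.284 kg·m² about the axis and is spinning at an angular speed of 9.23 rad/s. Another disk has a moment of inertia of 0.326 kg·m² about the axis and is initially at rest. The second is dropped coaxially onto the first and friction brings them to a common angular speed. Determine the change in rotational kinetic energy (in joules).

No external torque acts about the common axis, so total angular momentum is conserved.
Taking A's sense as positive: L = (0.2840)(9.23) = 2.621 kg·m²·rad/s.
Combined I = 0.2840 + 0.3260 = 0.6100 kg·m².
ω_f = L / I = 2.621 / 0.6100 = 4.297 rad/s.
KE_i = ½ΣIω² = 12.10 J; KE_f = ½(0.6100)(4.297)² = 5.632 J.

ΔKE ≈ -6.47 J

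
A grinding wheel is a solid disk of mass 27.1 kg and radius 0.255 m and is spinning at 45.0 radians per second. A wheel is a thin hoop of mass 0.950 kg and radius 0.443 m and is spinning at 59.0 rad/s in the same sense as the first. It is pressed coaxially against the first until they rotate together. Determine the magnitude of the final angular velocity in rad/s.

No external torque acts about the common axis, so total angular momentum is conserved.
Moments of inertia: I_A = ½(27.1)(0.255)² = 0.8811 kg·m²; I_B = (0.950)(0.443)² = 0.1864 kg·m².
Taking A's sense as positive: L = (0.8811)(45.0) + (0.1864)(59.0) = 50.65 kg·m²·rad/s.
Combined I = 0.8811 + 0.1864 = 1.068 kg·m².
ω_f = L / I = 50.65 / 1.068 = 47.45 rad/s.

|ω_f| ≈ 47.4 rad/s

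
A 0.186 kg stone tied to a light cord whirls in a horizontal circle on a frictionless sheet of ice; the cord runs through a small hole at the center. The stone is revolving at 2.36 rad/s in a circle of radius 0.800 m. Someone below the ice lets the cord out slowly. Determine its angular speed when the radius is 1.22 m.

No torque about the axis ⇒ m r₁² ω₁ = m r₂² ω₂.
ω₂ = ω₁ (r₁/r₂)² = (2.36)(0.800/1.22)² = 1.015 rad/s.

ω₂ ≈ 1.01 rad/s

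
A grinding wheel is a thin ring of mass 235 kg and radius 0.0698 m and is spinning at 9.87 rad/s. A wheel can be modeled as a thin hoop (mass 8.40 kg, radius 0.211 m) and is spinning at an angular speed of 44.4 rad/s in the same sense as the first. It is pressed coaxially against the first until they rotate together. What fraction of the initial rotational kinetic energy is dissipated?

No external torque acts about the common axis, so total angular momentum is conserved.
Moments of inertia: I_A = (235)(0.0698)² = 1.145 kg·m²; I_B = (8.40)(0.211)² = 0.3740 kg·m².
Taking A's sense as positive: L = (1.145)(9.87) + (0.3740)(44.4) = 27.91 kg·m²·rad/s.
Combined I = 1.145 + 0.3740 = 1.519 kg·m².
ω_f = L / I = 27.91 / 1.519 = 18.37 rad/s.
KE_i = ½ΣIω² = 424.4 J; KE_f = ½(1.519)(18.37)² = 256.3 J.
Fraction dissipated = (KE_i − KE_f)/KE_i = 0.3960.

fraction ≈ 0.396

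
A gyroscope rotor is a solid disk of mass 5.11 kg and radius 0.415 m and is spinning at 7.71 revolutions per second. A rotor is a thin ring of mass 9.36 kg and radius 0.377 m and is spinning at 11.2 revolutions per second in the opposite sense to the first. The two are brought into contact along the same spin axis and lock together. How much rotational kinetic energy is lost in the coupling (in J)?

ΔKE lost ≈ 2330 J

No external torque acts about the common axis, so total angular momentum is conserved.
Moments of inertia: I_A = ½(5.11)(0.415)² = 0.4400 kg·m²; I_B = (9.36)(0.377)² = 1.330 kg·m².
Taking A's sense as positive: L = (0.4400)(7.71) − (1.330)(11.2) = -11.51 kg·m²·rev/s.
Combined I = 0.4400 + 1.330 = 1.770 kg·m².
ω_f = L / I = -11.51 / 1.770 = -6.500 rev/s.
KE_i = ½ΣIω² = 3810 J; KE_f = ½(1.770)(40.84)² = 1476 J.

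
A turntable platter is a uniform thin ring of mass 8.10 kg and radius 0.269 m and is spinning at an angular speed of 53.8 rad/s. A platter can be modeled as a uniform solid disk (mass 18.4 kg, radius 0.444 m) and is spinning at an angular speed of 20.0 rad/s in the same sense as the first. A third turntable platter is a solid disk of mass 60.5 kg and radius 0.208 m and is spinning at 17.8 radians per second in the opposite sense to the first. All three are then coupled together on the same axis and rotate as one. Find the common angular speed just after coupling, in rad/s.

The coupling torques are internal; angular momentum about the shared axis is conserved.
Moments of inertia: I_A = (8.10)(0.269)² = 0.5861 kg·m²; I_B = ½(18.4)(0.444)² = 1.814 kg·m²; I_C = ½(60.5)(0.208)² = 1.309 kg·m².
Taking A's sense as positive: L = (0.5861)(53.8) + (1.814)(20.0) − (1.309)(17.8) = 44.51 kg·m²·rad/s.
Combined I = 0.5861 + 1.814 + 1.309 = 3.709 kg·m².
ω_f = L / I = 44.51 / 3.709 = 12.00 rad/s.

|ω_f| ≈ 12.0 rad/s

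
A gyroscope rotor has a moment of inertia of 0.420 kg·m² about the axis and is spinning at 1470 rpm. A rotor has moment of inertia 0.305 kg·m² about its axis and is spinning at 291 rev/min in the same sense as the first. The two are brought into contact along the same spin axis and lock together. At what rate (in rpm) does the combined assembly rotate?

|ω_f| ≈ 974 rpm

No external torque acts about the common axis, so total angular momentum is conserved.
Taking A's sense as positive: L = (0.4200)(1470) + (0.3050)(291) = 706.2 kg·m²·rpm.
Combined I = 0.4200 + 0.3050 = 0.7250 kg·m².
ω_f = L / I = 706.2 / 0.7250 = 974.0 rpm.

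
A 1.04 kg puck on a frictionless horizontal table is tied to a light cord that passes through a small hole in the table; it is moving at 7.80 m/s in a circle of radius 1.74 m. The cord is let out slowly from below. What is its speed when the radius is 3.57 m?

Central (radial) force ⇒ zero torque about the center ⇒ m v r is constant.
v₂ = v₁ r₁ / r₂ = (7.80)(1.74) / (3.57) = 3.802 m/s.

v₂ ≈ 3.80 m/s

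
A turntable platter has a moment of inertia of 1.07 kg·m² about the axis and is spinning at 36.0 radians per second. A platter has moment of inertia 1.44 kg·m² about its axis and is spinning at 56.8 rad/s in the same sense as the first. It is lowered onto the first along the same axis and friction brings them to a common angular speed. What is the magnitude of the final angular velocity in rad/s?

|ω_f| ≈ 47.9 rad/s

The coupling torques are internal; angular momentum about the shared axis is conserved.
Taking A's sense as positive: L = (1.070)(36.0) + (1.440)(56.8) = 120.3 kg·m²·rad/s.
Combined I = 1.070 + 1.440 = 2.510 kg·m².
ω_f = L / I = 120.3 / 2.510 = 47.93 rad/s.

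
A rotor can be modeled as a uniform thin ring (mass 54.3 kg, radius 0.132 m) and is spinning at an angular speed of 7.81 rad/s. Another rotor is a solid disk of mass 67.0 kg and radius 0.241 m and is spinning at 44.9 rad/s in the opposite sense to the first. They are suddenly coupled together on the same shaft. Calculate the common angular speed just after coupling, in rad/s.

|ω_f| ≈ 27.7 rad/s

No external torque acts about the common axis, so total angular momentum is conserved.
Moments of inertia: I_A = (54.3)(0.132)² = 0.9461 kg·m²; I_B = ½(67.0)(0.241)² = 1.946 kg·m².
Taking A's sense as positive: L = (0.9461)(7.81) − (1.946)(44.9) = -79.97 kg·m²·rad/s.
Combined I = 0.9461 + 1.946 = 2.892 kg·m².
ω_f = L / I = -79.97 / 2.892 = -27.65 rad/s.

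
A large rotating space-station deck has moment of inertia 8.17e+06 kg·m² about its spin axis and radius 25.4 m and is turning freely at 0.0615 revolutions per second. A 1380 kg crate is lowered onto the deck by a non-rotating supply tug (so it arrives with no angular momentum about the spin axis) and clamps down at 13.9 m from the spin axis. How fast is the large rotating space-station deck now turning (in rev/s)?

ω_f ≈ 0.0596 rev/s

The added mass arrives with no angular momentum about the spin axis, and any external torque about the spin axis is negligible, so the system's angular momentum is conserved.
Added inertia Σmr² = (1380)(13.9)² = 2.666e+05 kg·m²; I_f = 8.170e+06 + 2.666e+05 = 8.437e+06 kg·m².
ω_f = I_p ω_i / I_f = (8.170e+06)(0.0615) / 8.437e+06 = 0.05956 rev/s.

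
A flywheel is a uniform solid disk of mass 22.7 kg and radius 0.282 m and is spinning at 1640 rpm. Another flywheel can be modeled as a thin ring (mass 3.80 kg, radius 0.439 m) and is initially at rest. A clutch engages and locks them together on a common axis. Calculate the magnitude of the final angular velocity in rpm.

|ω_f| ≈ 905 rpm

No external torque acts about the common axis, so total angular momentum is conserved.
Moments of inertia: I_A = ½(22.7)(0.282)² = 0.9026 kg·m²; I_B = (3.80)(0.439)² = 0.7323 kg·m².
Taking A's sense as positive: L = (0.9026)(1640) = 1480 kg·m²·rpm.
Combined I = 0.9026 + 0.7323 = 1.635 kg·m².
ω_f = L / I = 1480 / 1.635 = 905.4 rpm.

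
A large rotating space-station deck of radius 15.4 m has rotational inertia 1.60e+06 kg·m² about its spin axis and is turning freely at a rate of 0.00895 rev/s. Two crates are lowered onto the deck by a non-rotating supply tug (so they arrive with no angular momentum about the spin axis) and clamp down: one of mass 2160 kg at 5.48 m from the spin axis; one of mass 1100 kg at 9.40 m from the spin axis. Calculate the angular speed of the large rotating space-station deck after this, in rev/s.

ω_f ≈ 0.00813 rev/s

The added mass arrives with no angular momentum about the spin axis, and any external torque about the spin axis is negligible, so the system's angular momentum is conserved.
Added inertia Σmr² = (2160)(5.48)² + (1100)(9.40)² = 1.621e+05 kg·m²; I_f = 1.600e+06 + 1.621e+05 = 1.762e+06 kg·m².
ω_f = I_p ω_i / I_f = (1.600e+06)(0.00895) / 1.762e+06 = 0.008127 rev/s.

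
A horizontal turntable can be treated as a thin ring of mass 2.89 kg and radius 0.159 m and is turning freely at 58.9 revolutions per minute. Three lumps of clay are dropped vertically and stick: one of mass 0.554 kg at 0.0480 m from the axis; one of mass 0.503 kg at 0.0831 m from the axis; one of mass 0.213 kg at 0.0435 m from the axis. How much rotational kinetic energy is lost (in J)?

No external torque acts about the axis; L_before = L_after.
I_p = (2.89)(0.159)² = 0.07306 kg·m².
Added inertia Σmr² = (0.554)(0.0480)² + (0.503)(0.0831)² + (0.213)(0.0435)² = 0.005153 kg·m²; I_f = 0.07306 + 0.005153 = 0.07822 kg·m².
ω_f = I_p ω_i / I_f = (0.07306)(58.9) / 0.07822 = 55.02 rpm.
KE_i = ½(0.07306)(6.168 rad/s)² = 1.390 J; KE_f = ½(0.07822)(5.762)² = 1.298 J.

energy lost ≈ 0.0916 J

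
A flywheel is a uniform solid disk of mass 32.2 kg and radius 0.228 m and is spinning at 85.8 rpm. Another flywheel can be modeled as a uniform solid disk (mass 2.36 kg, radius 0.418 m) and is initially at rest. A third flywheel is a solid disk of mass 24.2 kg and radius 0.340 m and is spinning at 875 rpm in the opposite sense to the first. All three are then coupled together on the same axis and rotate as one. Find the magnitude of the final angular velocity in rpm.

|ω_f| ≈ 472 rpm

No external torque acts about the common axis, so total angular momentum is conserved.
Moments of inertia: I_A = ½(32.2)(0.228)² = 0.8369 kg·m²; I_B = ½(2.36)(0.418)² = 0.2062 kg·m²; I_C = ½(24.2)(0.340)² = 1.399 kg·m².
Taking A's sense as positive: L = (0.8369)(85.8) − (1.399)(875) = -1152 kg·m²·rpm.
Combined I = 0.8369 + 0.2062 + 1.399 = 2.442 kg·m².
ω_f = L / I = -1152 / 2.442 = -471.8 rpm.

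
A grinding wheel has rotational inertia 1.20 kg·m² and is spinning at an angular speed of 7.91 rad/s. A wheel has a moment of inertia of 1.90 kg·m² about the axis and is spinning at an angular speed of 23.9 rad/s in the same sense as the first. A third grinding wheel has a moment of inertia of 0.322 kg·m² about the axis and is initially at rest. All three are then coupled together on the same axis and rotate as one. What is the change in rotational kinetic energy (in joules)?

No external torque acts about the common axis, so total angular momentum is conserved.
Taking A's sense as positive: L = (1.200)(7.91) + (1.900)(23.9) = 54.90 kg·m²·rad/s.
Combined I = 1.200 + 1.900 + 0.3220 = 3.422 kg·m².
ω_f = L / I = 54.90 / 3.422 = 16.04 rad/s.
KE_i = ½ΣIω² = 580.2 J; KE_f = ½(3.422)(16.04)² = 440.4 J.

ΔKE ≈ -140 J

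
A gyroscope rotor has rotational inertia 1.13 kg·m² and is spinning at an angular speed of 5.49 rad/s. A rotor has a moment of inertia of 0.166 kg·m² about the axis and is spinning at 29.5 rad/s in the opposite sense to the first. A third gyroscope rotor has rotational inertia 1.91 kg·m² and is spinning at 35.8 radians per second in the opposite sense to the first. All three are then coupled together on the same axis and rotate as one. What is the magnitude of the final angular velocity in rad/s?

|ω_f| ≈ 20.9 rad/s

No external torque acts about the common axis, so total angular momentum is conserved.
Taking A's sense as positive: L = (1.130)(5.49) − (0.1660)(29.5) − (1.910)(35.8) = -67.07 kg·m²·rad/s.
Combined I = 1.130 + 0.1660 + 1.910 = 3.206 kg·m².
ω_f = L / I = -67.07 / 3.206 = -20.92 rad/s.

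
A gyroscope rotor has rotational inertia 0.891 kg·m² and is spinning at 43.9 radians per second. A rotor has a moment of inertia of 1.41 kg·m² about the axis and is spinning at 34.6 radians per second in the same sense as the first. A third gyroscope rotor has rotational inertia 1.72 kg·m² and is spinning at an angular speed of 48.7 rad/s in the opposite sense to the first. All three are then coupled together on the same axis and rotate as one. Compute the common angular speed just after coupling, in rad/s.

|ω_f| ≈ 1.03 rad/s

No external torque acts about the common axis, so total angular momentum is conserved.
Taking A's sense as positive: L = (0.8910)(43.9) + (1.410)(34.6) − (1.720)(48.7) = 4.137 kg·m²·rad/s.
Combined I = 0.8910 + 1.410 + 1.720 = 4.021 kg·m².
ω_f = L / I = 4.137 / 4.021 = 1.029 rad/s.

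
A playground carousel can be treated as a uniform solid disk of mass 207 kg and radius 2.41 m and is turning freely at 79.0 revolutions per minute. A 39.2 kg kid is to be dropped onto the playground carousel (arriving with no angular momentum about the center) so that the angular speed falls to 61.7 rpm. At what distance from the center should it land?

r ≈ 2.07 m

The added mass arrives with no angular momentum about the center, and any external torque about the center is negligible, so the system's angular momentum is conserved.
I_p = ½(207)(2.41)² = 601.1 kg·m².
I_p ω_i = (I_p + m r²) ω_f ⇒ m r² = I_p(ω_i/ω_f − 1) = 601.1(79.0/61.7 − 1) = 168.6 kg·m².
r = √(168.6/39.2) = 2.074 m.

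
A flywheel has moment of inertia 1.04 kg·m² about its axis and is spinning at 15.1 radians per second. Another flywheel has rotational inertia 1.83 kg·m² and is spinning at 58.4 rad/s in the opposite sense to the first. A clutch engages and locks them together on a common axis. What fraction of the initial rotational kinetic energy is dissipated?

fraction ≈ 0.553

The coupling torques are internal; angular momentum about the shared axis is conserved.
Taking A's sense as positive: L = (1.040)(15.1) − (1.830)(58.4) = -91.17 kg·m²·rad/s.
Combined I = 1.040 + 1.830 = 2.870 kg·m².
ω_f = L / I = -91.17 / 2.870 = -31.77 rad/s.
KE_i = ½ΣIω² = 3239 J; KE_f = ½(2.870)(31.77)² = 1448 J.
Fraction dissipated = (KE_i − KE_f)/KE_i = 0.5530.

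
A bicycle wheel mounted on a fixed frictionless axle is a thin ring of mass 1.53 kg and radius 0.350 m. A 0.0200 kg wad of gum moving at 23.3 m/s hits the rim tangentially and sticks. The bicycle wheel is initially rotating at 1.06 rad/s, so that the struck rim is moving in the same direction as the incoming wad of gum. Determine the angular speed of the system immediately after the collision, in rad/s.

|ω_f| ≈ 1.91 rad/s

The axle reaction passes through the axle and exerts no torque about it; angular momentum about the axle is conserved through the impact.
I_p = (1.53)(0.350)² = 0.1874 kg·m². Taking the sense of the wad of gum's angular momentum as positive, L_{wad} = m v R = (0.0200)(23.3)(0.350) = 0.1631 kg·m²/s.
L_i = +I_p ω_p + m v R = +(0.1874)(1.06) + 0.1631 = 0.3618 kg·m²/s.
After sticking, I_f = I_p + m R² = 0.1874 + (0.0200)(0.350)² = 0.1899 kg·m².
ω_f = L_i / I_f = 0.3618 / 0.1899 = 1.905 rad/s.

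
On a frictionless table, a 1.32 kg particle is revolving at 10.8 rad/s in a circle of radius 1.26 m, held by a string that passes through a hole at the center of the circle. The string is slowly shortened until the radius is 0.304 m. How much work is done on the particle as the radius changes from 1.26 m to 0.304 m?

No torque about the axis ⇒ m r₁² ω₁ = m r₂² ω₂.
ω₂ = ω₁ (r₁/r₂)² = (10.8)(1.26/0.304)² = 185.5 rad/s.
W = ΔKE = ½m(v₂² − v₁²) = 1977 J.

W ≈ 1980 J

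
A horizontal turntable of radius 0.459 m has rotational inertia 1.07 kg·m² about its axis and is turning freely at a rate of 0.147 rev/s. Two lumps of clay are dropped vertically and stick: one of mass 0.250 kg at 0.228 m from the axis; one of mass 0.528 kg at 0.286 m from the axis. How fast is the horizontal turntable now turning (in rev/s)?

ω_f ≈ 0.140 rev/s

No external torque acts about the axis; L_before = L_after.
Added inertia Σmr² = (0.250)(0.228)² + (0.528)(0.286)² = 0.05618 kg·m²; I_f = 1.070 + 0.05618 = 1.126 kg·m².
ω_f = I_p ω_i / I_f = (1.070)(0.147) / 1.126 = 0.1397 rev/s.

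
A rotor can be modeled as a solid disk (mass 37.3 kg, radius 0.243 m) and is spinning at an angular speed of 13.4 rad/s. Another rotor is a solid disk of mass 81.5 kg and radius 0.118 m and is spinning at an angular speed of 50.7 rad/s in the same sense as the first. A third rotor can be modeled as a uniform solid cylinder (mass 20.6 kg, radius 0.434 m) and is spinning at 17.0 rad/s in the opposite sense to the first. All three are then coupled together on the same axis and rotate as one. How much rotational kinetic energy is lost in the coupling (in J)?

No external torque acts about the common axis, so total angular momentum is conserved.
Moments of inertia: I_A = ½(37.3)(0.243)² = 1.101 kg·m²; I_B = ½(81.5)(0.118)² = 0.5674 kg·m²; I_C = ½(20.6)(0.434)² = 1.940 kg·m².
Taking A's sense as positive: L = (1.101)(13.4) + (0.5674)(50.7) − (1.940)(17.0) = 10.54 kg·m²·rad/s.
Combined I = 1.101 + 0.5674 + 1.940 = 3.609 kg·m².
ω_f = L / I = 10.54 / 3.609 = 2.922 rad/s.
KE_i = ½ΣIω² = 1108 J; KE_f = ½(3.609)(2.922)² = 15.40 J.

ΔKE lost ≈ 1090 J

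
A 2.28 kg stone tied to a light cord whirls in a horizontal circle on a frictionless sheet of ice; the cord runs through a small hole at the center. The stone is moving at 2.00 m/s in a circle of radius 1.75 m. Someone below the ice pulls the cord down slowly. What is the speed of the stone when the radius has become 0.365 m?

v₂ ≈ 9.59 m/s

Central (radial) force ⇒ zero torque about the center ⇒ m v r is constant.
v₂ = v₁ r₁ / r₂ = (2.00)(1.75) / (0.365) = 9.589 m/s.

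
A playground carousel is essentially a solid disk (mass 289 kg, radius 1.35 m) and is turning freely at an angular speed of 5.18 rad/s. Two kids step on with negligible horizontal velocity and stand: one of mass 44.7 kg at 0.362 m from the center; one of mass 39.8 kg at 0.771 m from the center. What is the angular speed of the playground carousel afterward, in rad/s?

The added mass arrives with no angular momentum about the center, and any external torque about the center is negligible, so the system's angular momentum is conserved.
I_p = ½(289)(1.35)² = 263.4 kg·m².
Added inertia Σmr² = (44.7)(0.362)² + (39.8)(0.771)² = 29.52 kg·m²; I_f = 263.4 + 29.52 = 292.9 kg·m².
ω_f = I_p ω_i / I_f = (263.4)(5.18) / 292.9 = 4.658 rad/s.

ω_f ≈ 4.66 rad/s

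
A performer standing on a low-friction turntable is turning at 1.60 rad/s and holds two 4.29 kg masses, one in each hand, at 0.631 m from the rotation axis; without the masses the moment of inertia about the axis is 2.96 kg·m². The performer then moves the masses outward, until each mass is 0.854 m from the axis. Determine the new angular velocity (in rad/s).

ω₂ ≈ 1.11 rad/s

With no external torque about the axis, L is conserved: I₁ω₁ = I₂ω₂.
I₁ = 2.96 + 2(4.29)(0.631)² = 6.376 kg·m²; I₂ = 2.96 + 2(4.29)(0.854)² = 9.218 kg·m².
ω₂ = I₁ω₁ / I₂ = (6.376)(1.60 rad/s) / (9.218) = 1.107 rad/s.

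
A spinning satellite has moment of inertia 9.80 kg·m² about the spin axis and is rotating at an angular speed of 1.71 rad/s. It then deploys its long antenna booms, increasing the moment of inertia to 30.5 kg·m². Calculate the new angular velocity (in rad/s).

With no external torque about the axis, L is conserved: I₁ω₁ = I₂ω₂.
ω₂ = I₁ω₁ / I₂ = (9.800)(1.71 rad/s) / (30.50) = 0.5494 rad/s.

ω₂ ≈ 0.549 rad/s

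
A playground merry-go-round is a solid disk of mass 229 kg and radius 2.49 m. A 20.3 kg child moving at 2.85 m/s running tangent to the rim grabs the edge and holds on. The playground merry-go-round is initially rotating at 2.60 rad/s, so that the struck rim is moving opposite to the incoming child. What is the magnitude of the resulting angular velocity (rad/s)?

About the axle the impulsive forces during the collision are internal, so angular momentum about that axis is conserved.
I_p = ½(229)(2.49)² = 709.9 kg·m². Taking the sense of the child's angular momentum as positive, L_{child} = m v R = (20.3)(2.85)(2.49) = 144.1 kg·m²/s.
L_i = −I_p ω_p + m v R = −(709.9)(2.60) + 144.1 = -1702 kg·m²/s.
After sticking, I_f = I_p + m R² = 709.9 + (20.3)(2.49)² = 835.8 kg·m².
ω_f = L_i / I_f = -1702 / 835.8 = -2.036 rad/s.

|ω_f| ≈ 2.04 rad/s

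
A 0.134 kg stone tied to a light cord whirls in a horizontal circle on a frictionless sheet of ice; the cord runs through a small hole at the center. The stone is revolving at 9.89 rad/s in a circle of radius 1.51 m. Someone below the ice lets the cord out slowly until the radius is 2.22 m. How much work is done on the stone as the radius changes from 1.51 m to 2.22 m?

W ≈ -8.03 J

No torque about the axis ⇒ m r₁² ω₁ = m r₂² ω₂.
ω₂ = ω₁ (r₁/r₂)² = (9.89)(1.51/2.22)² = 4.576 rad/s.
W = ΔKE = ½m(v₂² − v₁²) = -8.029 J.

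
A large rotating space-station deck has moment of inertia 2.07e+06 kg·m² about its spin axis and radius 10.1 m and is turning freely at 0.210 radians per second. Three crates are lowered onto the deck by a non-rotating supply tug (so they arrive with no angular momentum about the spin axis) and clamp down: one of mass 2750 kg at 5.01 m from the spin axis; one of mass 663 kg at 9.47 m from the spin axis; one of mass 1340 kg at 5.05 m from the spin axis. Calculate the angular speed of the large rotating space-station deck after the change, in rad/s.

ω_f ≈ 0.195 rad/s

No external torque acts about the spin axis; L_before = L_after.
Added inertia Σmr² = (2750)(5.01)² + (663)(9.47)² + (1340)(5.05)² = 1.627e+05 kg·m²; I_f = 2.070e+06 + 1.627e+05 = 2.233e+06 kg·m².
ω_f = I_p ω_i / I_f = (2.070e+06)(0.210) / 2.233e+06 = 0.1947 rad/s.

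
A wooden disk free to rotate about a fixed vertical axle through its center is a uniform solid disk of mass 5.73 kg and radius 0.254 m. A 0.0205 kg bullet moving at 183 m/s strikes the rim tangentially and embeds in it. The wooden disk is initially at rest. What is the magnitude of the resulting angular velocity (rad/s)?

The axle reaction passes through the axle and exerts no torque about it; angular momentum about the axle is conserved through the impact.
I_p = ½(5.73)(0.254)² = 0.1848 kg·m². Taking the sense of the bullet's angular momentum as positive, L_{bullet} = m v R = (0.0205)(183)(0.254) = 0.9529 kg·m²/s.
L_i = 0 + 0.9529 = 0.9529 kg·m²/s.
After sticking, I_f = I_p + m R² = 0.1848 + (0.0205)(0.254)² = 0.1862 kg·m².
ω_f = L_i / I_f = 0.9529 / 0.1862 = 5.119 rad/s.

|ω_f| ≈ 5.12 rad/s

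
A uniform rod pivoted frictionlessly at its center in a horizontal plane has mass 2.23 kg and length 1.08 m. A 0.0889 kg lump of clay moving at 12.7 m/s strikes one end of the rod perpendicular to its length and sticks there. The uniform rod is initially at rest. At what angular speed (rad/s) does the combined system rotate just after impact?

|ω_f| ≈ 2.51 rad/s

The axle reaction passes through the pivot and exerts no torque about it; angular momentum about the pivot is conserved through the impact.
I_p = (1/12)(2.23)(1.08)² = 0.2168 kg·m². Taking the sense of the lump of clay's angular momentum as positive, L_{lump} = m v R = (0.0889)(12.7)(1.08/2) = 0.6097 kg·m²/s.
L_i = 0 + 0.6097 = 0.6097 kg·m²/s.
After sticking, I_f = I_p + m R² = 0.2168 + (0.0889)(1.08/2)² = 0.2427 kg·m².
ω_f = L_i / I_f = 0.6097 / 0.2427 = 2.512 rad/s.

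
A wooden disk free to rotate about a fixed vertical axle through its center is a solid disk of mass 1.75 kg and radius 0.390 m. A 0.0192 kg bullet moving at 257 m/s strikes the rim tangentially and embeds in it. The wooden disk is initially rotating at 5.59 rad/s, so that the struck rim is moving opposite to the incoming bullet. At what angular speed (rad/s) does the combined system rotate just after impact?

About the axle the impulsive forces during the collision are internal, so angular momentum about that axis is conserved.
I_p = ½(1.75)(0.390)² = 0.1331 kg·m². Taking the sense of the bullet's angular momentum as positive, L_{bullet} = m v R = (0.0192)(257)(0.390) = 1.924 kg·m²/s.
L_i = −I_p ω_p + m v R = −(0.1331)(5.59) + 1.924 = 1.180 kg·m²/s.
After sticking, I_f = I_p + m R² = 0.1331 + (0.0192)(0.390)² = 0.1360 kg·m².
ω_f = L_i / I_f = 1.180 / 0.1360 = 8.679 rad/s.

|ω_f| ≈ 8.68 rad/s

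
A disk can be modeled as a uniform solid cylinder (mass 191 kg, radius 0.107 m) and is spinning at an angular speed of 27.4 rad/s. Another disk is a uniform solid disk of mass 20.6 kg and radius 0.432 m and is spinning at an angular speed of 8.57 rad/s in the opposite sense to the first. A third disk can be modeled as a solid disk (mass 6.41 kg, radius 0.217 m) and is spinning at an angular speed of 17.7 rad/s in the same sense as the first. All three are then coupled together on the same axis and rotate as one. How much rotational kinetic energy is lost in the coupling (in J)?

ΔKE lost ≈ 463 J

The coupling torques are internal; angular momentum about the shared axis is conserved.
Moments of inertia: I_A = ½(191)(0.107)² = 1.093 kg·m²; I_B = ½(20.6)(0.432)² = 1.922 kg·m²; I_C = ½(6.41)(0.217)² = 0.1509 kg·m².
Taking A's sense as positive: L = (1.093)(27.4) − (1.922)(8.57) + (0.1509)(17.7) = 16.16 kg·m²·rad/s.
Combined I = 1.093 + 1.922 + 0.1509 = 3.167 kg·m².
ω_f = L / I = 16.16 / 3.167 = 5.102 rad/s.
KE_i = ½ΣIω² = 504.7 J; KE_f = ½(3.167)(5.102)² = 41.22 J.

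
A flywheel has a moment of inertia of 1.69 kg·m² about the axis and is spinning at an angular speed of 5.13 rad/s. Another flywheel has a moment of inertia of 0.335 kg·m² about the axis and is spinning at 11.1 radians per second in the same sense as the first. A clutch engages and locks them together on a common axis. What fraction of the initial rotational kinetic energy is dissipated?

fraction ≈ 0.116

The coupling torques are internal; angular momentum about the shared axis is conserved.
Taking A's sense as positive: L = (1.690)(5.13) + (0.3350)(11.1) = 12.39 kg·m²·rad/s.
Combined I = 1.690 + 0.3350 = 2.025 kg·m².
ω_f = L / I = 12.39 / 2.025 = 6.118 rad/s.
KE_i = ½ΣIω² = 42.88 J; KE_f = ½(2.025)(6.118)² = 37.89 J.
Fraction dissipated = (KE_i − KE_f)/KE_i = 0.1162.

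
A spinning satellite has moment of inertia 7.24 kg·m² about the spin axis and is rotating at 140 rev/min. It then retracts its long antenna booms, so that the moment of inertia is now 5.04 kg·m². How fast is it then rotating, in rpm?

ω₂ ≈ 201 rpm

No external torque acts about the spin axis, so angular momentum is conserved.
ω₂ = I₁ω₁ / I₂ = (7.240)(140 rpm) / (5.040) = 201.1 rpm.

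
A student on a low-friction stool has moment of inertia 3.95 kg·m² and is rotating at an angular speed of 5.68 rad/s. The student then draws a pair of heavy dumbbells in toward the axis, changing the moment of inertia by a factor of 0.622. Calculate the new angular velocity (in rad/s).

ω₂ ≈ 9.13 rad/s

With no external torque about the axis, L is conserved: I₁ω₁ = I₂ω₂.
I₂ = 0.622 × 3.95 = 2.457 kg·m².
ω₂ = I₁ω₁ / I₂ = (3.950)(5.68 rad/s) / (2.457) = 9.132 rad/s.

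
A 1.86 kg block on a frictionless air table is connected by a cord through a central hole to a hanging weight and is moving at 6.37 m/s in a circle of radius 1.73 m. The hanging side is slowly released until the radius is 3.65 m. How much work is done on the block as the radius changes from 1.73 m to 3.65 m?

The only horizontal force on the mass is along the cord (radial), so it exerts no torque about the hole and angular momentum m v r is conserved.
v₂ = v₁ r₁ / r₂ = (6.37)(1.73) / (3.65) = 3.019 m/s.
W = ΔKE = ½m(v₂² − v₁²) = -29.26 J.

W ≈ -29.3 J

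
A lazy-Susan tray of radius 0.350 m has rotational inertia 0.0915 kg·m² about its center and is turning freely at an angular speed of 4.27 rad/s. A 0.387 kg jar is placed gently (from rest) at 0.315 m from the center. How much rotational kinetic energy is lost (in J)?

energy lost ≈ 0.247 J

No external torque acts about the center; L_before = L_after.
Added inertia Σmr² = (0.387)(0.315)² = 0.03840 kg·m²; I_f = 0.09150 + 0.03840 = 0.1299 kg·m².
ω_f = I_p ω_i / I_f = (0.09150)(4.27) / 0.1299 = 3.008 rad/s.
KE_i = ½(0.09150)(4.270 rad/s)² = 0.8342 J; KE_f = ½(0.1299)(3.008)² = 0.5876 J.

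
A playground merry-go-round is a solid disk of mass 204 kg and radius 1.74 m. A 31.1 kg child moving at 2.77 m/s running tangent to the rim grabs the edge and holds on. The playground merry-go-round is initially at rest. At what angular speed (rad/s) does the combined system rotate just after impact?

|ω_f| ≈ 0.372 rad/s

About the axle the impulsive forces during the collision are internal, so angular momentum about that axis is conserved.
I_p = ½(204)(1.74)² = 308.8 kg·m². Taking the sense of the child's angular momentum as positive, L_{child} = m v R = (31.1)(2.77)(1.74) = 149.9 kg·m²/s.
L_i = 0 + 149.9 = 149.9 kg·m²/s.
After sticking, I_f = I_p + m R² = 308.8 + (31.1)(1.74)² = 403.0 kg·m².
ω_f = L_i / I_f = 149.9 / 403.0 = 0.3720 rad/s.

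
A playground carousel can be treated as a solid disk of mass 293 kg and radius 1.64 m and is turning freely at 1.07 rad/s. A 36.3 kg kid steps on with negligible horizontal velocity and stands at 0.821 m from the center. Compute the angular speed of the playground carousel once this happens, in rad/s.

No external torque acts about the center; L_before = L_after.
I_p = ½(293)(1.64)² = 394.0 kg·m².
Added inertia Σmr² = (36.3)(0.821)² = 24.47 kg·m²; I_f = 394.0 + 24.47 = 418.5 kg·m².
ω_f = I_p ω_i / I_f = (394.0)(1.07) / 418.5 = 1.007 rad/s.

ω_f ≈ 1.01 rad/s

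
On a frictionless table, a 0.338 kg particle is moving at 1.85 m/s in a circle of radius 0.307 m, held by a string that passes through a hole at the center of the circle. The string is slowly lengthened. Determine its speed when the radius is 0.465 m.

v₂ ≈ 1.22 m/s

Central (radial) force ⇒ zero torque about the center ⇒ m v r is constant.
v₂ = v₁ r₁ / r₂ = (1.85)(0.307) / (0.465) = 1.221 m/s.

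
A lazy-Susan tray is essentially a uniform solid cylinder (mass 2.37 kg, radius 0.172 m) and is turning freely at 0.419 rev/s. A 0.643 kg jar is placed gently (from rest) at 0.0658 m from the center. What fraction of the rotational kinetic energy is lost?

The added mass arrives with no angular momentum about the center, and any external torque about the center is negligible, so the system's angular momentum is conserved.
I_p = ½(2.37)(0.172)² = 0.03506 kg·m².
Added inertia Σmr² = (0.643)(0.0658)² = 0.002784 kg·m²; I_f = 0.03506 + 0.002784 = 0.03784 kg·m².
ω_f = I_p ω_i / I_f = (0.03506)(0.419) / 0.03784 = 0.3882 rev/s.
KE_i = ½(0.03506)(2.633 rad/s)² = 0.1215 J; KE_f = ½(0.03784)(2.439)² = 0.1126 J.
Fraction lost = 0.07357.

fraction ≈ 0.0736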